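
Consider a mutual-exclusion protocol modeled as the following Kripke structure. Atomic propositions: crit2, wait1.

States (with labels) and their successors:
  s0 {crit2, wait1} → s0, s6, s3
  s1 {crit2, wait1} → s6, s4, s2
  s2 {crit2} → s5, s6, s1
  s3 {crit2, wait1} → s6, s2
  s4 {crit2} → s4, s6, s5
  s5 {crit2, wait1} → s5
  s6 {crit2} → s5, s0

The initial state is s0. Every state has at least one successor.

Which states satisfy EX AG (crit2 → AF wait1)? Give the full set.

{s2, s4, s5, s6}

States satisfying AG (crit2 → AF wait1): {s5}.
States satisfying EX AG (crit2 → AF wait1): {s2, s4, s5, s6}.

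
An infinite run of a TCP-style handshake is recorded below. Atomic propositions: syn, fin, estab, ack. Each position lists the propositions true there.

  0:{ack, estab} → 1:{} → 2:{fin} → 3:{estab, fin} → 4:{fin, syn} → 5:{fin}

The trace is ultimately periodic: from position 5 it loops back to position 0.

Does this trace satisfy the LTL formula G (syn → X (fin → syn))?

syn → X (fin → syn) must hold at every position from 0 onward. It fails at position 4, so G (syn → X (fin → syn)) is false.
Positions where syn holds: 4.
Check X (fin → syn) at each: 4→fails.

No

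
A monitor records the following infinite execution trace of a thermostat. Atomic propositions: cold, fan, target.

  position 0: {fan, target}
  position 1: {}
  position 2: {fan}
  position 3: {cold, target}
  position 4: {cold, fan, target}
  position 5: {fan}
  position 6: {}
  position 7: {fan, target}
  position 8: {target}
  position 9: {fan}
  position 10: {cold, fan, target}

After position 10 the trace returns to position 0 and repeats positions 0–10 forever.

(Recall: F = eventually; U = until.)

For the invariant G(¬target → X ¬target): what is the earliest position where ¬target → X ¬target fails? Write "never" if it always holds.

2

Check ¬target → X ¬target at each position in order: 0 ✓, 1 ✓.
At position 2 the labels are {fan} and the next position 3 has {cold, target}, so ¬target → X ¬target is false there. This is the first violation.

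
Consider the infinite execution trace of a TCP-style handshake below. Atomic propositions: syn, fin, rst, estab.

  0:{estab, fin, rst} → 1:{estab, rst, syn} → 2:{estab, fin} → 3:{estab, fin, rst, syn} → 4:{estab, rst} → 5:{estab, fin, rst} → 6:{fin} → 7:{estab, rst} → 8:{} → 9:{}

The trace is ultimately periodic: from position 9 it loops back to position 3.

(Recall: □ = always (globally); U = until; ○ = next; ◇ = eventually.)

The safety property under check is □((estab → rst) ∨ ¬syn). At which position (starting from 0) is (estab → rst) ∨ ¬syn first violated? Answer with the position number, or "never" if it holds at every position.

(estab → rst) ∨ ¬syn holds at every position 0..9, and those are all the positions the trace ever visits, so the invariant □((estab → rst) ∨ ¬syn) is never violated.

never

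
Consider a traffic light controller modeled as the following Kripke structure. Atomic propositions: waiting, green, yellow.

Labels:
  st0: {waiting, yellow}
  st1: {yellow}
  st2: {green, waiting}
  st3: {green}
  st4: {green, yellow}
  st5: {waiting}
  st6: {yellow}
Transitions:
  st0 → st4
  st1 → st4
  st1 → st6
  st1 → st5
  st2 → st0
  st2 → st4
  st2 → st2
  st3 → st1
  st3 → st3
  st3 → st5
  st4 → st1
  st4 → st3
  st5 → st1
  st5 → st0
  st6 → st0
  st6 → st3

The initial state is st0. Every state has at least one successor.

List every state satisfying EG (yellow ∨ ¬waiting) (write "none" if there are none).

States satisfying yellow ∨ ¬waiting: {st0, st1, st3, st4, st6}.
States satisfying EG (yellow ∨ ¬waiting): {st0, st1, st3, st4, st6}.

{st0, st1, st3, st4, st6}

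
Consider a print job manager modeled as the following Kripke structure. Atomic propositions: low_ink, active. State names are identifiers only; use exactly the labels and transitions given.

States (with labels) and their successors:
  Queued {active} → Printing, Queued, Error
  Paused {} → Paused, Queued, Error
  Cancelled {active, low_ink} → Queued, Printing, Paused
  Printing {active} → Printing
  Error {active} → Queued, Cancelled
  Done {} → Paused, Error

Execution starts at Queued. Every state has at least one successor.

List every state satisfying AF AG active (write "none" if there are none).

States satisfying AG active: {Printing}.
States satisfying AF AG active: {Printing}.

{Printing}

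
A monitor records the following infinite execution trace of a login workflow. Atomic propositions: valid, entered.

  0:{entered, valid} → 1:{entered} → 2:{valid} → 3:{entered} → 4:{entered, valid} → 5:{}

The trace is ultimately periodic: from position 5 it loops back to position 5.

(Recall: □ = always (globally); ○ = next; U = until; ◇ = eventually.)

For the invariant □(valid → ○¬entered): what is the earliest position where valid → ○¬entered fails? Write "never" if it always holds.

At position 0 the labels are {entered, valid} and the next position 1 has {entered}, so valid → ○¬entered is false there. This is the first violation.

0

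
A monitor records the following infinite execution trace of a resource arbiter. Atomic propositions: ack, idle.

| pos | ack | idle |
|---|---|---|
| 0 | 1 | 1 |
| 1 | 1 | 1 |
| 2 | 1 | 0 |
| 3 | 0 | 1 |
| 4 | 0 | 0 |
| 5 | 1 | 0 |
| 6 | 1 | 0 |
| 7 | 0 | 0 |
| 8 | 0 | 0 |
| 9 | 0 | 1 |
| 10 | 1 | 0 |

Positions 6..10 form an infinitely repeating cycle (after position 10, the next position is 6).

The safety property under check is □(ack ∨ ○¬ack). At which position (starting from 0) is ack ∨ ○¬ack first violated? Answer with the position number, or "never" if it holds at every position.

Check ack ∨ ○¬ack at each position in order: 0 ✓, 1 ✓, 2 ✓, 3 ✓.
At position 4 the labels are {} and the next position 5 has {ack}, so ack ∨ ○¬ack is false there. This is the first violation.

4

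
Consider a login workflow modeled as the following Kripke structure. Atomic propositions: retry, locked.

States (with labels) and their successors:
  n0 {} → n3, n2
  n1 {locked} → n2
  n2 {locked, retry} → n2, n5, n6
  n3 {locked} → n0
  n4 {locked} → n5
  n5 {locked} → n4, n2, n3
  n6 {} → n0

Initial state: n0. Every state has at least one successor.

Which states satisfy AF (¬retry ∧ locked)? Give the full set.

{n1, n3, n4, n5}

States satisfying ¬retry ∧ locked: {n1, n3, n4, n5}.
States satisfying AF (¬retry ∧ locked): {n1, n3, n4, n5}.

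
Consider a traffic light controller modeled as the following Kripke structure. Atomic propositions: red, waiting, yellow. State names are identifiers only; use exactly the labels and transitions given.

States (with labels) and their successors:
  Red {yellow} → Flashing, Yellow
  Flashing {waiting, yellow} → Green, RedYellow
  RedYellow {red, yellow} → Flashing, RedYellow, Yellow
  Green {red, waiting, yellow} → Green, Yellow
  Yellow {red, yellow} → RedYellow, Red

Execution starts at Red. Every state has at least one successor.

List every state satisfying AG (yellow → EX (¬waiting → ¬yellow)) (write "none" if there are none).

none

States satisfying yellow → EX (¬waiting → ¬yellow): {Red, Flashing, RedYellow, Green}.
States satisfying AG (yellow → EX (¬waiting → ¬yellow)): ∅.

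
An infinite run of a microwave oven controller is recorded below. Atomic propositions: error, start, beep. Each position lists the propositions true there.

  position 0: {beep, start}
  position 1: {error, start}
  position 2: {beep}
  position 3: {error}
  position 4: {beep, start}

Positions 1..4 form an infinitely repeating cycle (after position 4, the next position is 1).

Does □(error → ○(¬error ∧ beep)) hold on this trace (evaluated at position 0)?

error → ○(¬error ∧ beep) holds at every position 0..4, and those are all positions ever visited, so □(error → ○(¬error ∧ beep)) holds.
Positions where error holds: 1, 3.
Check ○(¬error ∧ beep) at each: 1→ok, 3→ok.

Holds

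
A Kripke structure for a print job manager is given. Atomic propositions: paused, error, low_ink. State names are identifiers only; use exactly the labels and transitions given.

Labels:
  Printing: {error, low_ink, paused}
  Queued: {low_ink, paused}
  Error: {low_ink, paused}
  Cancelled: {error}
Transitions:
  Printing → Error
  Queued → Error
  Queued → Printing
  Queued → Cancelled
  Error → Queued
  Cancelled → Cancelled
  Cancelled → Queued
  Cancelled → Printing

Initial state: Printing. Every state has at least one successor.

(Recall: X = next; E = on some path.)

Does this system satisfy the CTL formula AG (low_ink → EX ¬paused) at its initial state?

No

States satisfying low_ink → EX ¬paused: {Queued, Cancelled}.
States satisfying AG (low_ink → EX ¬paused): ∅.
Error is reachable from Printing and violates low_ink → EX ¬paused, so AG fails at Printing.
Printing ∉ Sat(AG (low_ink → EX ¬paused)).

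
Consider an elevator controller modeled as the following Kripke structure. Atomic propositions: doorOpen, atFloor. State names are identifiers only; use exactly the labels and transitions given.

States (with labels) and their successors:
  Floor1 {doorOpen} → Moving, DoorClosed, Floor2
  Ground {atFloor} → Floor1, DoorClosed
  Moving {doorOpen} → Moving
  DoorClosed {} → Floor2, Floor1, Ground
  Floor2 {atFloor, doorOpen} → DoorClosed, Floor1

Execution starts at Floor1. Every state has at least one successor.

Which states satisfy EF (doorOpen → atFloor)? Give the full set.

States satisfying doorOpen → atFloor: {Ground, DoorClosed, Floor2}.
States satisfying EF (doorOpen → atFloor): {Floor1, Ground, DoorClosed, Floor2}.

{Floor1, Ground, DoorClosed, Floor2}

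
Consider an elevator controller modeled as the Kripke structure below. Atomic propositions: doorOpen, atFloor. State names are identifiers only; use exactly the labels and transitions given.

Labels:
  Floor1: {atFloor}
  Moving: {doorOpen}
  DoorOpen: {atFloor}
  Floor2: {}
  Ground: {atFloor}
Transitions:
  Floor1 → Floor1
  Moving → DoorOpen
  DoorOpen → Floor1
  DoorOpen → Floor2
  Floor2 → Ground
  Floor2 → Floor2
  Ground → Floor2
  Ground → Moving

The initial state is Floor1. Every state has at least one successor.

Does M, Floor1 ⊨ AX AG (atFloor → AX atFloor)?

Yes

States satisfying AG (atFloor → AX atFloor): {Floor1}.
States satisfying AX AG (atFloor → AX atFloor): {Floor1}.
Floor1 ∈ Sat(AX AG (atFloor → AX atFloor)).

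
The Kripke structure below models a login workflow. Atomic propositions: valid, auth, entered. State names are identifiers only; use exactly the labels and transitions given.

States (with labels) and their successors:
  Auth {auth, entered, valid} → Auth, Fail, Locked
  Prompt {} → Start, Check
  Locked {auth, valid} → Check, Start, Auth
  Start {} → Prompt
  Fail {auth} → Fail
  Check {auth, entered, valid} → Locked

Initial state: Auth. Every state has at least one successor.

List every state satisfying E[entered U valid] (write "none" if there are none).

States satisfying entered: {Auth, Check}.
States satisfying valid: {Auth, Locked, Check}.
States satisfying E[entered U valid]: {Auth, Locked, Check}.

{Auth, Locked, Check}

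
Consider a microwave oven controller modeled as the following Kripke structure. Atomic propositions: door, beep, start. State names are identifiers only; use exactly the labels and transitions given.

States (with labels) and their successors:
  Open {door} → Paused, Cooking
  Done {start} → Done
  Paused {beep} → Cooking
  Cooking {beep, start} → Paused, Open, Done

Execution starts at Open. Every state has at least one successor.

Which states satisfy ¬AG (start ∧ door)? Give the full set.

States satisfying start ∧ door: ∅.
States satisfying AG (start ∧ door): ∅.
States satisfying ¬AG (start ∧ door): {Open, Done, Paused, Cooking}.

{Open, Done, Paused, Cooking}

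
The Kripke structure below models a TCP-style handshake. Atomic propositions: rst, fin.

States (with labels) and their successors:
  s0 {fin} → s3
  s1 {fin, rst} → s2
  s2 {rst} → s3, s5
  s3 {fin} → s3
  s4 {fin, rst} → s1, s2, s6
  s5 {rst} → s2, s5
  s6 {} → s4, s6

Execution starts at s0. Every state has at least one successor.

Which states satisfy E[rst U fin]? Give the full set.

{s0, s1, s2, s3, s4, s5}

States satisfying rst: {s1, s2, s4, s5}.
States satisfying fin: {s0, s1, s3, s4}.
States satisfying E[rst U fin]: {s0, s1, s2, s3, s4, s5}.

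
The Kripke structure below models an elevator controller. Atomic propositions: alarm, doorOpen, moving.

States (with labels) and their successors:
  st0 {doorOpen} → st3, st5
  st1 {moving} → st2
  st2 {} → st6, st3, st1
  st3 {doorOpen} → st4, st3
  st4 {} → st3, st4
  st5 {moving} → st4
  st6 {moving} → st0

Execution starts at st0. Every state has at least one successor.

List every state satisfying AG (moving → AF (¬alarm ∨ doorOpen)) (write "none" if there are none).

{st0, st1, st2, st3, st4, st5, st6}

States satisfying moving → AF (¬alarm ∨ doorOpen): {st0, st1, st2, st3, st4, st5, st6}.
States satisfying AG (moving → AF (¬alarm ∨ doorOpen)): {st0, st1, st2, st3, st4, st5, st6}.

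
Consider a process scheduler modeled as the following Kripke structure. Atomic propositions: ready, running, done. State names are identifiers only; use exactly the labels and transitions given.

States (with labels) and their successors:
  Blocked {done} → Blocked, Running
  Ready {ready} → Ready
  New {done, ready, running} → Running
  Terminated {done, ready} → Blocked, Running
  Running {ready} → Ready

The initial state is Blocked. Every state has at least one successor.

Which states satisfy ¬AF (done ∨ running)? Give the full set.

{Ready, Running}

States satisfying done ∨ running: {Blocked, New, Terminated}.
States satisfying AF (done ∨ running): {Blocked, New, Terminated}.
States satisfying ¬AF (done ∨ running): {Ready, Running}.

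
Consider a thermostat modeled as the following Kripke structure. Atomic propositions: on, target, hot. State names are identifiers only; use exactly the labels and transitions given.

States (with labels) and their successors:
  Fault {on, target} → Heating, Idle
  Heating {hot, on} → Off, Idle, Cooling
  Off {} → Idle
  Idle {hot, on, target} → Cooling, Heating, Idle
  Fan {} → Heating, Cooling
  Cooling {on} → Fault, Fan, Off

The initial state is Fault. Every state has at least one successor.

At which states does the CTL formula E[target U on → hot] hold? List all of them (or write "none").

{Fault, Heating, Off, Idle, Fan}

States satisfying target: {Fault, Idle}.
States satisfying on → hot: {Heating, Off, Idle, Fan}.
States satisfying E[target U on → hot]: {Fault, Heating, Off, Idle, Fan}.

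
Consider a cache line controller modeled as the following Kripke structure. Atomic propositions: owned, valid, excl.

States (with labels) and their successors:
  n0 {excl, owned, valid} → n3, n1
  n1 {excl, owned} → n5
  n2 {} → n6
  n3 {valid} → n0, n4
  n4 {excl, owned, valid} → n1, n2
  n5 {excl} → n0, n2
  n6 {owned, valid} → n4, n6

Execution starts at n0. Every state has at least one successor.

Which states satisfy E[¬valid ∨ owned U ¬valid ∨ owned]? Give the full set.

States satisfying ¬valid ∨ owned: {n0, n1, n2, n4, n5, n6}.
States satisfying E[¬valid ∨ owned U ¬valid ∨ owned]: {n0, n1, n2, n4, n5, n6}.

{n0, n1, n2, n4, n5, n6}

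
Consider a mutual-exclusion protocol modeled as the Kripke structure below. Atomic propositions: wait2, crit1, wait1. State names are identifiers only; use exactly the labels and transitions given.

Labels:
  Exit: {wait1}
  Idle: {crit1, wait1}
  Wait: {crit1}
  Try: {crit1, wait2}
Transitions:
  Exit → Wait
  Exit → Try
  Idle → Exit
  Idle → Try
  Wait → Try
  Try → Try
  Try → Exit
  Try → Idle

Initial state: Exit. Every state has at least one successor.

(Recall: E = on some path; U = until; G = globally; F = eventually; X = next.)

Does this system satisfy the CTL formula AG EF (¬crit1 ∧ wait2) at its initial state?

Violated

States satisfying EF (¬crit1 ∧ wait2): ∅.
States satisfying AG EF (¬crit1 ∧ wait2): ∅.
Exit is reachable from Exit and violates EF (¬crit1 ∧ wait2), so AG fails at Exit.
Exit ∉ Sat(AG EF (¬crit1 ∧ wait2)).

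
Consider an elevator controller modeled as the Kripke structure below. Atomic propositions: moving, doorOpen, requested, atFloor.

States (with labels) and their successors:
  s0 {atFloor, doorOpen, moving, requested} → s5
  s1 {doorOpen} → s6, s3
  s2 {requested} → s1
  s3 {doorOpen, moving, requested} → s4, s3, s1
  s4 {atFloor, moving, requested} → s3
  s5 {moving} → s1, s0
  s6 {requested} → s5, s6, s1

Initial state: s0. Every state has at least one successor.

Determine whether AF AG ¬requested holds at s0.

States satisfying AG ¬requested: ∅.
States satisfying AF AG ¬requested: ∅.
There is a path from s0 along which AG ¬requested never holds.
s0 ∉ Sat(AF AG ¬requested).

Does not hold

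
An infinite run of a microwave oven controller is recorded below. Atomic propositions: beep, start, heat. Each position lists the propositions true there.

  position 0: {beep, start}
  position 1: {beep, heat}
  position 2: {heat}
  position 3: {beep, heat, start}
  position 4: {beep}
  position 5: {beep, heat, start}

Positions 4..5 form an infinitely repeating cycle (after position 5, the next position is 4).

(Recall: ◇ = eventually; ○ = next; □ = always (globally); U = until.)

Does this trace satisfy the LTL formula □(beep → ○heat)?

Does not hold

beep → ○heat must hold at every position from 0 onward. It fails at position 3, so □(beep → ○heat) is false.
Positions where beep holds: 0, 1, 3, 4, 5.
Check ○heat at each: 0→ok, 1→ok, 3→fails, 4→ok, 5→fails.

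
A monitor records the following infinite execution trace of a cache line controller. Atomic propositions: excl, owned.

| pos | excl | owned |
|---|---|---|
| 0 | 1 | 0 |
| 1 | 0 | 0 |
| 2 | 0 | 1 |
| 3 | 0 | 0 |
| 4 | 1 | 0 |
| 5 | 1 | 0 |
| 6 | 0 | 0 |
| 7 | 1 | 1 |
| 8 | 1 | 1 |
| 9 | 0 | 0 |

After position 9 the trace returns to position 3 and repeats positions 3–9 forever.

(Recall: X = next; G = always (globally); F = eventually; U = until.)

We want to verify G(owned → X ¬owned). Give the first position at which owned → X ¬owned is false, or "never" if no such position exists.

7

Check owned → X ¬owned at each position in order: 0 ✓, 1 ✓, 2 ✓, 3 ✓, 4 ✓, 5 ✓, 6 ✓.
At position 7 the labels are {excl, owned} and the next position 8 has {excl, owned}, so owned → X ¬owned is false there. This is the first violation.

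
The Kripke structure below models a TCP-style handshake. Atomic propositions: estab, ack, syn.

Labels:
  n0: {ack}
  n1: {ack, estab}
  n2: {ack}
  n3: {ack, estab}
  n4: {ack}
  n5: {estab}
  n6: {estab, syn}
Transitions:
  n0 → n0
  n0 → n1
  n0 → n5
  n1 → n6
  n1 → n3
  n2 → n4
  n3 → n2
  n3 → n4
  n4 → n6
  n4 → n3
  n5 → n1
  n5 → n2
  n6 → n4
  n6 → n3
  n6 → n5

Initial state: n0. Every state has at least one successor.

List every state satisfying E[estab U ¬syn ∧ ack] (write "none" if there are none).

{n0, n1, n2, n3, n4, n5, n6}

States satisfying estab: {n1, n3, n5, n6}.
States satisfying ¬syn ∧ ack: {n0, n1, n2, n3, n4}.
States satisfying E[estab U ¬syn ∧ ack]: {n0, n1, n2, n3, n4, n5, n6}.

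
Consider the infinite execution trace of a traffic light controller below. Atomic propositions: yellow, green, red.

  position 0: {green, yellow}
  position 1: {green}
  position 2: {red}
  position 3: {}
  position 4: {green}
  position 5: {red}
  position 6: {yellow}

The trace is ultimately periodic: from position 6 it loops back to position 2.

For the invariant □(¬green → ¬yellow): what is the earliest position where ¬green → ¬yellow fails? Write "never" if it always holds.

Check ¬green → ¬yellow at each position in order: 0 ✓, 1 ✓, 2 ✓, 3 ✓, 4 ✓, 5 ✓.
At position 6 the labels are {yellow}, so ¬green → ¬yellow is false there. This is the first violation.

6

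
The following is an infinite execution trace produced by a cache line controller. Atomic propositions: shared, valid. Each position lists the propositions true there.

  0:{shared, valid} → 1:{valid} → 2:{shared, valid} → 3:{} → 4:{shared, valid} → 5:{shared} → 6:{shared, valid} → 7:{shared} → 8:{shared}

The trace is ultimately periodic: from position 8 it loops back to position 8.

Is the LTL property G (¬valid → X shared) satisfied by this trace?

Satisfied

¬valid → X shared holds at every position 0..8, and those are all positions ever visited, so G (¬valid → X shared) holds.
Positions where ¬valid holds: 3, 5, 7, 8.
Check X shared at each: 3→ok, 5→ok, 7→ok, 8→ok.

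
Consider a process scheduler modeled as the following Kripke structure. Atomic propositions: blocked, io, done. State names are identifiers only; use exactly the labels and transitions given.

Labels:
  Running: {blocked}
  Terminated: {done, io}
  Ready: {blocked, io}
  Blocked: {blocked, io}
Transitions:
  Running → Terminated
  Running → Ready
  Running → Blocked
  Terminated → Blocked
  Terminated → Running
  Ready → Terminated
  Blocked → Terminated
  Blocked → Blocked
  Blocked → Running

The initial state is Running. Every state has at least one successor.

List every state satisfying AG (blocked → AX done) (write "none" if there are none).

none

States satisfying blocked → AX done: {Terminated, Ready}.
States satisfying AG (blocked → AX done): ∅.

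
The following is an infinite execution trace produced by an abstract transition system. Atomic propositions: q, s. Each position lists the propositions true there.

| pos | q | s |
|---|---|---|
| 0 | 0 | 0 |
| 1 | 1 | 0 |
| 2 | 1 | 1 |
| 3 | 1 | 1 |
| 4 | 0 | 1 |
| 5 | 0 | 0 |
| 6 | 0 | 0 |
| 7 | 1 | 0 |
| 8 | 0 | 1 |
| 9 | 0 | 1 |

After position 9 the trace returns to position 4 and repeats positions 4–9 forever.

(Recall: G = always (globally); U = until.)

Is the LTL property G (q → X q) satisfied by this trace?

Does not hold

q → X q must hold at every position from 0 onward. It fails at position 3, so G (q → X q) is false.
Positions where q holds: 1, 2, 3, 7.
Check X q at each: 1→ok, 2→ok, 3→fails, 7→fails.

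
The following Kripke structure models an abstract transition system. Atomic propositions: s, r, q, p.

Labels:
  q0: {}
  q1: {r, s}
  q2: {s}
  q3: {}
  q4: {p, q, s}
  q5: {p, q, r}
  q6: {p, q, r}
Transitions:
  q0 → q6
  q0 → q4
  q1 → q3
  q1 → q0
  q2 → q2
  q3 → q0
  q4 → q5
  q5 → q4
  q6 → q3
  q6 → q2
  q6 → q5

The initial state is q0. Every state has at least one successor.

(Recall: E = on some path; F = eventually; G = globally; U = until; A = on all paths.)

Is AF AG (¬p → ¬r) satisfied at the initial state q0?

Yes

States satisfying AG (¬p → ¬r): {q0, q2, q3, q4, q5, q6}.
States satisfying AF AG (¬p → ¬r): {q0, q1, q2, q3, q4, q5, q6}.
q0 ∈ Sat(AF AG (¬p → ¬r)).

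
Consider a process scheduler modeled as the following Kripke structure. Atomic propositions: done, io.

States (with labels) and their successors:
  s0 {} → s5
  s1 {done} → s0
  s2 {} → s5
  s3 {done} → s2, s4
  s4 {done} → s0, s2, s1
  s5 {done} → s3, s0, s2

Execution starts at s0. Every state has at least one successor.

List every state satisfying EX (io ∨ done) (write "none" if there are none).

States satisfying io ∨ done: {s1, s3, s4, s5}.
States satisfying EX (io ∨ done): {s0, s2, s3, s4, s5}.

{s0, s2, s3, s4, s5}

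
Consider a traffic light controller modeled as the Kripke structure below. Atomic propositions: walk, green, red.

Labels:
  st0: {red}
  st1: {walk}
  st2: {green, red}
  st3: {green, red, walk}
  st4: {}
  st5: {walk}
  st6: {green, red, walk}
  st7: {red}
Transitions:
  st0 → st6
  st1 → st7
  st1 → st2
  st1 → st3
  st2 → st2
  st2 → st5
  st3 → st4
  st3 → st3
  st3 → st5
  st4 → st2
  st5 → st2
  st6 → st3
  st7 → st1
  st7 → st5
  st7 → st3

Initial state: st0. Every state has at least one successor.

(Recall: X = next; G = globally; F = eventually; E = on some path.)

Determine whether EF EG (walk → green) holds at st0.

States satisfying EG (walk → green): {st0, st2, st3, st4, st6, st7}.
States satisfying EF EG (walk → green): {st0, st1, st2, st3, st4, st5, st6, st7}.
Some path from st0 reaches a state where EG (walk → green) holds.
st0 ∈ Sat(EF EG (walk → green)).

Satisfied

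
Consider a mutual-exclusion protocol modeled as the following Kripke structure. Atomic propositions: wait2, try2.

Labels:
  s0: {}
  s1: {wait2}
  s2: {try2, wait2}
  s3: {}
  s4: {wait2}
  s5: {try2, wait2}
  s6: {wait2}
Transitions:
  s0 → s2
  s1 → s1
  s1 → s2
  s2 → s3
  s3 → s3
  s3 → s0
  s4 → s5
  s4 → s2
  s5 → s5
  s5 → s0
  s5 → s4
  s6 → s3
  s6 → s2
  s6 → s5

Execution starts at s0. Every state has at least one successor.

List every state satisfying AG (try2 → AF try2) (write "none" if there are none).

States satisfying try2 → AF try2: {s0, s1, s2, s3, s4, s5, s6}.
States satisfying AG (try2 → AF try2): {s0, s1, s2, s3, s4, s5, s6}.

{s0, s1, s2, s3, s4, s5, s6}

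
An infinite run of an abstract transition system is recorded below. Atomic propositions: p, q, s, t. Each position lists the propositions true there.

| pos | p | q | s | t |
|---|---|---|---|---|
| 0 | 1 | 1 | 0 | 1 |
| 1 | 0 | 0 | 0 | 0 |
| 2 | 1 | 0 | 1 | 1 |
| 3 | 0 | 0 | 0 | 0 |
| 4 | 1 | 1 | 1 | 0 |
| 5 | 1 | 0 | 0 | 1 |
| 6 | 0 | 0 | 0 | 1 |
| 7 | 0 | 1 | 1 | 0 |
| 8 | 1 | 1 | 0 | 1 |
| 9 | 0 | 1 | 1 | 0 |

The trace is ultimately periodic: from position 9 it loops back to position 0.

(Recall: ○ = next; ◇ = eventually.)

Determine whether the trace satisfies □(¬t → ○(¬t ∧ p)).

¬t → ○(¬t ∧ p) must hold at every position from 0 onward. It fails at position 1, so □(¬t → ○(¬t ∧ p)) is false.
Positions where ¬t holds: 1, 3, 4, 7, 9.
Check ○(¬t ∧ p) at each: 1→fails, 3→ok, 4→fails, 7→fails, 9→fails.

No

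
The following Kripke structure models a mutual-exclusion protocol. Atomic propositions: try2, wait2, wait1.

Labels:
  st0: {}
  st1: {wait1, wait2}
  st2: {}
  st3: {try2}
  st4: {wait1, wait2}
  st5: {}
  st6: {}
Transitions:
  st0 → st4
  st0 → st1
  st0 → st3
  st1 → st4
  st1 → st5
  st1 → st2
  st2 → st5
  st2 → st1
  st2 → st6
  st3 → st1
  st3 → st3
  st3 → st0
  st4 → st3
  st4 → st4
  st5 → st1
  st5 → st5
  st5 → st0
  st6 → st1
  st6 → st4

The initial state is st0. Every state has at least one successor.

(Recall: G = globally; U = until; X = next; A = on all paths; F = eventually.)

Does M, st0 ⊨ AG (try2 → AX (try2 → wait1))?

States satisfying try2 → AX (try2 → wait1): {st0, st1, st2, st4, st5, st6}.
States satisfying AG (try2 → AX (try2 → wait1)): ∅.
st3 is reachable from st0 and violates try2 → AX (try2 → wait1), so AG fails at st0.
st0 ∉ Sat(AG (try2 → AX (try2 → wait1))).

Does not hold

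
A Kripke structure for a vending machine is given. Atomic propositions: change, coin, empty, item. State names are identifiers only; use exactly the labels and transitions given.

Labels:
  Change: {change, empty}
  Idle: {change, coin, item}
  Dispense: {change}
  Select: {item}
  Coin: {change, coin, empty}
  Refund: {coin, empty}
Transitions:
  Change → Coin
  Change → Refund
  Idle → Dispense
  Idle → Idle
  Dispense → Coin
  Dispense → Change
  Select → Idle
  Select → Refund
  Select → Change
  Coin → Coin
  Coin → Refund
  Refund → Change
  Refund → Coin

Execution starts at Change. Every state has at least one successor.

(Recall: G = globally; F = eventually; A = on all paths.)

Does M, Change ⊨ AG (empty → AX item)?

States satisfying empty → AX item: {Idle, Dispense, Select}.
States satisfying AG (empty → AX item): ∅.
Change is reachable from Change and violates empty → AX item, so AG fails at Change.
Change ∉ Sat(AG (empty → AX item)).

Violated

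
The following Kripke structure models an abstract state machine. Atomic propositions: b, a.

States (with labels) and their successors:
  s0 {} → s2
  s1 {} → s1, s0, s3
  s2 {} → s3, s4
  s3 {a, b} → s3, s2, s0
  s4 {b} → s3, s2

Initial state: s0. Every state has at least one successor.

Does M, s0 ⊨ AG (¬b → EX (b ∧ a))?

No

States satisfying ¬b → EX (b ∧ a): {s1, s2, s3, s4}.
States satisfying AG (¬b → EX (b ∧ a)): ∅.
s0 is reachable from s0 and violates ¬b → EX (b ∧ a), so AG fails at s0.
s0 ∉ Sat(AG (¬b → EX (b ∧ a))).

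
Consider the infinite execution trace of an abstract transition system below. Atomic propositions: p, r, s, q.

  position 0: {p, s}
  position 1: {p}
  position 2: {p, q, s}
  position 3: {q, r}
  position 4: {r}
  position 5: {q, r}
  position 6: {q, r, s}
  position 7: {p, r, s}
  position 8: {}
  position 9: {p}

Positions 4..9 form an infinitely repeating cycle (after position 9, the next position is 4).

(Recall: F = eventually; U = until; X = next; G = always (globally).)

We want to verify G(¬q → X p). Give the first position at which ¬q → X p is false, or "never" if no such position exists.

4

Check ¬q → X p at each position in order: 0 ✓, 1 ✓, 2 ✓, 3 ✓.
At position 4 the labels are {r} and the next position 5 has {q, r}, so ¬q → X p is false there. This is the first violation.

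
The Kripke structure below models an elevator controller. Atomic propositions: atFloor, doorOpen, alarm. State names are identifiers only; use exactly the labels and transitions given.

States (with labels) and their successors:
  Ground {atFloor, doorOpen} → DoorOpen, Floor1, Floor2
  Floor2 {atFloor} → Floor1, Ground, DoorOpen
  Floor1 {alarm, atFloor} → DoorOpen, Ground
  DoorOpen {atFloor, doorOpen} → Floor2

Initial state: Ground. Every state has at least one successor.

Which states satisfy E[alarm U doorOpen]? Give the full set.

States satisfying alarm: {Floor1}.
States satisfying doorOpen: {Ground, DoorOpen}.
States satisfying E[alarm U doorOpen]: {Ground, Floor1, DoorOpen}.

{Ground, Floor1, DoorOpen}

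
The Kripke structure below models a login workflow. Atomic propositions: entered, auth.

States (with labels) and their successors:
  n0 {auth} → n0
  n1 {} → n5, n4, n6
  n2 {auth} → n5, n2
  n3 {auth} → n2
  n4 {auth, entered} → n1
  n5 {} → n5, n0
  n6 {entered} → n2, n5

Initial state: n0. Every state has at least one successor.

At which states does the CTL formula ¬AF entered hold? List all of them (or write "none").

States satisfying entered: {n4, n6}.
States satisfying AF entered: {n4, n6}.
States satisfying ¬AF entered: {n0, n1, n2, n3, n5}.

{n0, n1, n2, n3, n5}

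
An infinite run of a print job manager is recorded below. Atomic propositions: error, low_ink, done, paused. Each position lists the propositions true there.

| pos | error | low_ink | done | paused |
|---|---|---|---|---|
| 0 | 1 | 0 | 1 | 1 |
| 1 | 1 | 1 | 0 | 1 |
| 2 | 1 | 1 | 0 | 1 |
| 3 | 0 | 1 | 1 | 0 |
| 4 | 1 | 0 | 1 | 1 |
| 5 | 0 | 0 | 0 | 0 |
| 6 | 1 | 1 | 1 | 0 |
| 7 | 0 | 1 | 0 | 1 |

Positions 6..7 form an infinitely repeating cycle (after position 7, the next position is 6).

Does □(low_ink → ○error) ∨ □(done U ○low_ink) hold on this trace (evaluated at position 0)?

low_ink → ○error must hold at every position from 0 onward. It fails at position 2, so □(low_ink → ○error) is false.
Positions where low_ink holds: 1, 2, 3, 6, 7.
Check ○error at each: 1→ok, 2→fails, 3→ok, 6→fails, 7→ok.
done U ○low_ink holds at every position 0..7, and those are all positions ever visited, so □(done U ○low_ink) holds.
At position 0: □(low_ink → ○error) is false; □(done U ○low_ink) is true; so □(low_ink → ○error) ∨ □(done U ○low_ink) is true.

Satisfied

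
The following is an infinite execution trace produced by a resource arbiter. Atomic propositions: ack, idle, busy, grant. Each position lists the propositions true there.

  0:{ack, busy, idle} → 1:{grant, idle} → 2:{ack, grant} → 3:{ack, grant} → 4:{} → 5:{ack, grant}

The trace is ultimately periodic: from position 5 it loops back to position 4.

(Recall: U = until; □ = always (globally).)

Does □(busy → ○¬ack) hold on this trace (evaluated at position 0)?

Yes

busy → ○¬ack holds at every position 0..5, and those are all positions ever visited, so □(busy → ○¬ack) holds.
Positions where busy holds: 0.
Check ○¬ack at each: 0→ok.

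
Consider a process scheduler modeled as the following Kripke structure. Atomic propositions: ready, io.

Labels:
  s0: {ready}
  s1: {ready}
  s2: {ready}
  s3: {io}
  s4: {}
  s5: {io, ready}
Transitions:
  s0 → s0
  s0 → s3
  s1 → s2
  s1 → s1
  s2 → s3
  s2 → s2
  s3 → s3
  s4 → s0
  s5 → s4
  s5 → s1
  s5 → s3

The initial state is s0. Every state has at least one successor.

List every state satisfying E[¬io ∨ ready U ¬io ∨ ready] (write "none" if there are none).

States satisfying ¬io ∨ ready: {s0, s1, s2, s4, s5}.
States satisfying E[¬io ∨ ready U ¬io ∨ ready]: {s0, s1, s2, s4, s5}.

{s0, s1, s2, s4, s5}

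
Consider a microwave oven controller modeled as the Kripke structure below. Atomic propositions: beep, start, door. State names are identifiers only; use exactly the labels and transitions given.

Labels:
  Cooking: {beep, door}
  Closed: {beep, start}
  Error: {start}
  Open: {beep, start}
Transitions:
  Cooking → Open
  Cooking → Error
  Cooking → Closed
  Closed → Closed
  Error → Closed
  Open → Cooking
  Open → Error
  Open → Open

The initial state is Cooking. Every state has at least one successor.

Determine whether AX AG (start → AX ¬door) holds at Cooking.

No

States satisfying AG (start → AX ¬door): {Closed, Error}.
States satisfying AX AG (start → AX ¬door): {Closed, Error}.
Cooking ∉ Sat(AX AG (start → AX ¬door)).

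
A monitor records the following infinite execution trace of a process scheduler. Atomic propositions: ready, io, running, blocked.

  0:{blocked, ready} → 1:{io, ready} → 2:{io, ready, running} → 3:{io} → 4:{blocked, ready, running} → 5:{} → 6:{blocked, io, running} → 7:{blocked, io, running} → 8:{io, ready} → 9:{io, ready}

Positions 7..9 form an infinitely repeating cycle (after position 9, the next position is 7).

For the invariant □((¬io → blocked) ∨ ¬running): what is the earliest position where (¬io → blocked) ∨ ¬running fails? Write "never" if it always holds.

(¬io → blocked) ∨ ¬running holds at every position 0..9, and those are all the positions the trace ever visits, so the invariant □((¬io → blocked) ∨ ¬running) is never violated.

never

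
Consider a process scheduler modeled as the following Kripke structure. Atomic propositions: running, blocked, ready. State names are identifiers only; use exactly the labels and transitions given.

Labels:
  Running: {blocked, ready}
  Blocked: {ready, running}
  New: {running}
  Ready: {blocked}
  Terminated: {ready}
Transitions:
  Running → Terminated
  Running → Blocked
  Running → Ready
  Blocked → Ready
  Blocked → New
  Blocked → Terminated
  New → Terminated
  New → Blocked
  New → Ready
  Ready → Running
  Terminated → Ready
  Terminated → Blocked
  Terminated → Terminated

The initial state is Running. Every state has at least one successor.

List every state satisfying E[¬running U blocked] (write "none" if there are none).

{Running, Ready, Terminated}

States satisfying ¬running: {Running, Ready, Terminated}.
States satisfying blocked: {Running, Ready}.
States satisfying E[¬running U blocked]: {Running, Ready, Terminated}.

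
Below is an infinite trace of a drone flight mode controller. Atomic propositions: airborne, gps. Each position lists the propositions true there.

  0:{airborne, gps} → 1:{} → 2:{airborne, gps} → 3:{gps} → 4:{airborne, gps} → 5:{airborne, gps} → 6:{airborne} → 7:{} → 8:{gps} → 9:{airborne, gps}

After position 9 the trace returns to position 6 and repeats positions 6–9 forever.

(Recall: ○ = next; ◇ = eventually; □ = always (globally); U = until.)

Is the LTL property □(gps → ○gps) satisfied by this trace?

Does not hold

gps → ○gps must hold at every position from 0 onward. It fails at position 0, so □(gps → ○gps) is false.
Positions where gps holds: 0, 2, 3, 4, 5, 8, 9.
Check ○gps at each: 0→fails, 2→ok, 3→ok, 4→ok, 5→fails, 8→ok, 9→fails.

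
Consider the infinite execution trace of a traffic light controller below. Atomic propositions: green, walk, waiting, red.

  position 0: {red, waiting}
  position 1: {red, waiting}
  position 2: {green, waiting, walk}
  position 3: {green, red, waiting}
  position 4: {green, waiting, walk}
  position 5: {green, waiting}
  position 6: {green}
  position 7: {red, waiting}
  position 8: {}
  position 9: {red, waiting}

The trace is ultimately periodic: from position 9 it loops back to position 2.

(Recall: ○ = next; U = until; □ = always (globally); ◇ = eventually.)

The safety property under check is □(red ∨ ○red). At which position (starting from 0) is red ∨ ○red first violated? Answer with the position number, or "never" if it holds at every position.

Check red ∨ ○red at each position in order: 0 ✓, 1 ✓, 2 ✓, 3 ✓.
At position 4 the labels are {green, waiting, walk} and the next position 5 has {green, waiting}, so red ∨ ○red is false there. This is the first violation.

4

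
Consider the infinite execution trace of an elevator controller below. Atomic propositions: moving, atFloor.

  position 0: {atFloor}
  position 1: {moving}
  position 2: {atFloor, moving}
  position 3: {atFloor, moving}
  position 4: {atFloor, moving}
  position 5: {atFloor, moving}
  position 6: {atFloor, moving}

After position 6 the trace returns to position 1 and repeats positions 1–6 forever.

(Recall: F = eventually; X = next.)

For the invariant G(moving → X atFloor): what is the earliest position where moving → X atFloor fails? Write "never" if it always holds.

Check moving → X atFloor at each position in order: 0 ✓, 1 ✓, 2 ✓, 3 ✓, 4 ✓, 5 ✓.
At position 6 the labels are {atFloor, moving} and the next position 1 has {moving}, so moving → X atFloor is false there. This is the first violation.

6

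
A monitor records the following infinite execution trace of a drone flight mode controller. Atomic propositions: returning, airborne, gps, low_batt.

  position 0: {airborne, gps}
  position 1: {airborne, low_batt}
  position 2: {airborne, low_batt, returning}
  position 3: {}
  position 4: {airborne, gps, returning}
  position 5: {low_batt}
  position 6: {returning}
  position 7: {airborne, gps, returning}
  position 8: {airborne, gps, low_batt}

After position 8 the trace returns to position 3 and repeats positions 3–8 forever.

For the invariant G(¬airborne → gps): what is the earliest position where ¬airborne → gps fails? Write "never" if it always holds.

Check ¬airborne → gps at each position in order: 0 ✓, 1 ✓, 2 ✓.
At position 3 the labels are {}, so ¬airborne → gps is false there. This is the first violation.

3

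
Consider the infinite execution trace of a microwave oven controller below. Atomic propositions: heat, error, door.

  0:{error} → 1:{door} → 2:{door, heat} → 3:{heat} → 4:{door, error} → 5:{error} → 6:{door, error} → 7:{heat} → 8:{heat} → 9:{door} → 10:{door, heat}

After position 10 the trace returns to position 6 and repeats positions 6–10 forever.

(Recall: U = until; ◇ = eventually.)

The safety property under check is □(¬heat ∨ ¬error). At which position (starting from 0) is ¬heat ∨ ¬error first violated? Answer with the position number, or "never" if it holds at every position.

never

¬heat ∨ ¬error holds at every position 0..10, and those are all the positions the trace ever visits, so the invariant □(¬heat ∨ ¬error) is never violated.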